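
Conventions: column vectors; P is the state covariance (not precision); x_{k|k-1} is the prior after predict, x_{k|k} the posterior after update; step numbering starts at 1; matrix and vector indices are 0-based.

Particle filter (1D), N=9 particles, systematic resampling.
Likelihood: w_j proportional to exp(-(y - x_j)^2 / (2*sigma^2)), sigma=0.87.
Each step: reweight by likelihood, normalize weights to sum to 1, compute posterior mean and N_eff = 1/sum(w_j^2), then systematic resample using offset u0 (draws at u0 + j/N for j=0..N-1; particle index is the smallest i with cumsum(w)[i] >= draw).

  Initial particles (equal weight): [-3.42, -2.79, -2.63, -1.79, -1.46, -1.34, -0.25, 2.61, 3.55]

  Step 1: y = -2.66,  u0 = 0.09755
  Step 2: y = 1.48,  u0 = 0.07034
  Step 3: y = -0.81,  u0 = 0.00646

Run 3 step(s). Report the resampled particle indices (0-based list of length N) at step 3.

step 1: w=[0.1706, 0.2471, 0.2497, 0.1516, 0.0965, 0.0790, 0.0054, 0.0000, 0.0000]  mean=-2.4493  Neff=5.2325  idx=[0, 1, 1, 2, 2, 2, 3, 4, 5]
step 2: w=[0.0000, 0.0006, 0.0006, 0.0015, 0.0015, 0.0015, 0.0905, 0.3505, 0.5533]  mean=-1.4304  Neff=2.2878  idx=[6, 7, 7, 7, 8, 8, 8, 8, 8]
step 3: w=[0.0763, 0.1088, 0.1088, 0.1088, 0.1195, 0.1195, 0.1195, 0.1195, 0.1195]  mean=-1.4135  Neff=8.8738  idx=[0, 1, 2, 3, 4, 5, 6, 7, 8]

resampled_idx = [0, 1, 2, 3, 4, 5, 6, 7, 8]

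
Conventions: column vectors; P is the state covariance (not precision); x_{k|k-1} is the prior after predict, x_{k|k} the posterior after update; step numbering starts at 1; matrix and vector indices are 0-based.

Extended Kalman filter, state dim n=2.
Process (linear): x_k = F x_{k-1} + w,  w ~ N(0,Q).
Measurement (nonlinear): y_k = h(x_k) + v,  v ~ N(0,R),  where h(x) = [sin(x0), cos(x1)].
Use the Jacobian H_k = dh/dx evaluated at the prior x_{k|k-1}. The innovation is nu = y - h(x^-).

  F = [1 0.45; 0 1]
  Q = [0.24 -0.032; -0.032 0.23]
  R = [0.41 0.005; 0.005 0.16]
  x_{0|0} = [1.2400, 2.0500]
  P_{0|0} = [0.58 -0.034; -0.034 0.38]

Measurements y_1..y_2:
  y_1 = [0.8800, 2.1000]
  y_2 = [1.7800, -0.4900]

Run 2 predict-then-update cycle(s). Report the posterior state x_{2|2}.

step 1: x^-=[2.1625, 2.0500]  P^-=[0.8663 0.1050; 0.1050 0.6100]  H_jac=[-0.5578 0.0000; 0.0000 -0.8874]  S=[0.6795 0.0570; 0.0570 0.6403]  K=[-0.7042 -0.0829; -0.0154 -0.8440]  nu=[0.0500, 2.5611]  x^+=[1.9151, -0.1122]  P^+=[0.5184 0.0189; 0.0189 0.1523]
step 2: x^-=[1.8646, -0.1122]  P^-=[0.8062 0.0554; 0.0554 0.3823]  H_jac=[-0.2896 0.0000; 0.0000 0.1120]  S=[0.4776 0.0032; 0.0032 0.1648]  K=[-0.4891 0.0472; -0.0354 0.2605]  nu=[0.8228, -1.4837]  x^+=[1.3921, -0.5278]  P^+=[0.6917 0.0456; 0.0456 0.3705]

x_post = [1.3921, -0.5278]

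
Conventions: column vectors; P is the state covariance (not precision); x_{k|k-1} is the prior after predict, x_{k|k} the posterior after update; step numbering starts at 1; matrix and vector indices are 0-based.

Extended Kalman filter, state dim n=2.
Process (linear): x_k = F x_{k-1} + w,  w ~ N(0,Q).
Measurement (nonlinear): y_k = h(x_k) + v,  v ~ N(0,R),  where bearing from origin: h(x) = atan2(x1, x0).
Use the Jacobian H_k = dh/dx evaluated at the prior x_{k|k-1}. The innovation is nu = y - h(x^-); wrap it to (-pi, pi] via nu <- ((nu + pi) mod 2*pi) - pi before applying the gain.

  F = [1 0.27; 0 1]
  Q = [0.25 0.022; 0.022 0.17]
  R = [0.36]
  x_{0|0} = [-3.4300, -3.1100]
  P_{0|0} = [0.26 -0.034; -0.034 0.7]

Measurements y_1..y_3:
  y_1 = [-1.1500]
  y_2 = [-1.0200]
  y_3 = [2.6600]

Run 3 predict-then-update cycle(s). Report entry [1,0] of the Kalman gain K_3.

step 1: x^-=[-4.2697, -3.1100]  P^-=[0.5427 0.1770; 0.1770 0.8700]  H_jac=[0.1115 -0.1530]  S=[0.3811]  K=[0.0876; -0.2976]  nu=[1.3621]  x^+=[-4.1503, -3.5153]  P^+=[0.5397 0.1869; 0.1869 0.8363]
step 2: x^-=[-5.0995, -3.5153]  P^-=[0.9517 0.4347; 0.4347 1.0063]  H_jac=[0.0916 -0.1329]  S=[0.3752]  K=[0.0784; -0.2503]  nu=[1.5180]  x^+=[-4.9804, -3.8954]  P^+=[0.9493 0.4421; 0.4421 0.9827]
step 3: x^-=[-6.0322, -3.8954]  P^-=[1.5097 0.7294; 0.7294 1.1527]  H_jac=[0.0755 -0.1170]  S=[0.3715]  K=[0.0773; -0.2147]  nu=[-1.0550]  x^+=[-6.1137, -3.6689]  P^+=[1.5075 0.7356; 0.7356 1.1356]

K[1,0] = -0.2147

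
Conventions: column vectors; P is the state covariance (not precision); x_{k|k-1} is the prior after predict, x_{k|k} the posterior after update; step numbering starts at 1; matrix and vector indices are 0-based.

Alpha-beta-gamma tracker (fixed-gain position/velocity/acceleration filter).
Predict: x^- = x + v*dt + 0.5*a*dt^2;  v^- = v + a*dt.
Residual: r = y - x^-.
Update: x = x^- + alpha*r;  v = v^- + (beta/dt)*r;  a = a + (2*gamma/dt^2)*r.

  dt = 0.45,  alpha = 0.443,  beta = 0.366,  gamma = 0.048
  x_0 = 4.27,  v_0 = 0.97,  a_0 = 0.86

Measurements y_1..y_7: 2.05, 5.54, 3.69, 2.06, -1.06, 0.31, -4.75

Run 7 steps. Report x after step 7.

x_post = -3.7363

step 1: x_pred=4.7936  r=-2.7436  x^+=3.5782  v^+=-0.8744  a^+=-0.4407
step 2: x_pred=3.1401  r=2.3999  x^+=4.2032  v^+=0.8792  a^+=0.6971
step 3: x_pred=4.6695  r=-0.9795  x^+=4.2356  v^+=0.3963  a^+=0.2328
step 4: x_pred=4.4375  r=-2.3775  x^+=3.3842  v^+=-1.4326  a^+=-0.8943
step 5: x_pred=2.6490  r=-3.7090  x^+=1.0059  v^+=-4.8517  a^+=-2.6527
step 6: x_pred=-1.4460  r=1.7560  x^+=-0.6681  v^+=-4.6173  a^+=-1.8202
step 7: x_pred=-2.9301  r=-1.8199  x^+=-3.7363  v^+=-6.9165  a^+=-2.6830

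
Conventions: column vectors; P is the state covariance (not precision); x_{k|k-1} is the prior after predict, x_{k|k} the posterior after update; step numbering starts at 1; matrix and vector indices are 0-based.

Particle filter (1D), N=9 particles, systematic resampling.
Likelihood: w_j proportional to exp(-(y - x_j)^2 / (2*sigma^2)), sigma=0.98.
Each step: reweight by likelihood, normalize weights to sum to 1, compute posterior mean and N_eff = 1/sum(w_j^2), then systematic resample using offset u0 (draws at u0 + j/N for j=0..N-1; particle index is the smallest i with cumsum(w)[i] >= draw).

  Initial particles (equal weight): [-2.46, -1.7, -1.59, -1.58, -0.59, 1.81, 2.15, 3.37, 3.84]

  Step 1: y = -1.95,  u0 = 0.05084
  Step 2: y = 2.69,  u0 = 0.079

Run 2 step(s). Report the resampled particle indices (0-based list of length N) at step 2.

resampled_idx = [7, 8, 8, 8, 8, 8, 8, 8, 8]

step 1: w=[0.2135, 0.2367, 0.2286, 0.2277, 0.0933, 0.0002, 0.0000, 0.0000, 0.0000]  mean=-1.7055  Neff=4.6640  idx=[0, 0, 1, 1, 2, 2, 3, 3, 4]
step 2: w=[0.0002, 0.0002, 0.0108, 0.0108, 0.0177, 0.0177, 0.0185, 0.0185, 0.9056]  mean=-0.6868  Neff=1.2170  idx=[7, 8, 8, 8, 8, 8, 8, 8, 8]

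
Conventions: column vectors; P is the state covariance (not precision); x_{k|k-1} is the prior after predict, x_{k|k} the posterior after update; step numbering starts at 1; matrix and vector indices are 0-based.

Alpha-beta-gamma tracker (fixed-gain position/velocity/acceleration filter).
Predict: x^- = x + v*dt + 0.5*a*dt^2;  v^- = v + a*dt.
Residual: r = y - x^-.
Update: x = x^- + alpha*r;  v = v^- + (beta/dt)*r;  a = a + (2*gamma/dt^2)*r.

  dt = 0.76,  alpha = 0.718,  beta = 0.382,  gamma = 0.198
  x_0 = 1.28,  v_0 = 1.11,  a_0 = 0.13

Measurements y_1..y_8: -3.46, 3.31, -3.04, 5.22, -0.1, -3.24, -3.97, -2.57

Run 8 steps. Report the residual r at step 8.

resid = 5.2817

step 1: x_pred=2.1611  r=-5.6211  x^+=-1.8748  v^+=-1.6166  a^+=-3.7238
step 2: x_pred=-4.1789  r=7.4889  x^+=1.1981  v^+=-0.6825  a^+=1.4105
step 3: x_pred=1.0868  r=-4.1268  x^+=-1.8763  v^+=-1.6848  a^+=-1.4188
step 4: x_pred=-3.5664  r=8.7864  x^+=2.7422  v^+=1.6533  a^+=4.6052
step 5: x_pred=5.3287  r=-5.4287  x^+=1.4309  v^+=2.4246  a^+=0.8833
step 6: x_pred=3.5286  r=-6.7686  x^+=-1.3312  v^+=-0.3063  a^+=-3.7573
step 7: x_pred=-2.6491  r=-1.3209  x^+=-3.5975  v^+=-3.8257  a^+=-4.6629
step 8: x_pred=-7.8517  r=5.2817  x^+=-4.0594  v^+=-4.7148  a^+=-1.0418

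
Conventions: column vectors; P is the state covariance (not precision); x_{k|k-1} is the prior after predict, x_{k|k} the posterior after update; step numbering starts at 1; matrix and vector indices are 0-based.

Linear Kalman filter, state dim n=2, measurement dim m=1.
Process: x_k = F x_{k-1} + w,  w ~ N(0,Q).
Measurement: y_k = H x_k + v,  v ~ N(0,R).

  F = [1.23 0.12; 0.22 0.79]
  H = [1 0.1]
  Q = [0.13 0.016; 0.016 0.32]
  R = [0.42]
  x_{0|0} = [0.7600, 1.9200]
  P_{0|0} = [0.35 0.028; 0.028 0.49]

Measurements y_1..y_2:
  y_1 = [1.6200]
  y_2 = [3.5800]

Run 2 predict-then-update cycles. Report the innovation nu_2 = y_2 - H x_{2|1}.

step 1: x^-=[1.1652, 1.6840]  P^-=[0.6748 0.1851; 0.1851 0.6525]  S=[1.1384]  K=[0.6091; 0.2199]  nu=[0.2864]  x^+=[1.3396, 1.7470]  P^+=[0.2525 0.0326; 0.0326 0.5974]
step 2: x^-=[1.8574, 1.6748]  P^-=[0.5303 0.1735; 0.1735 0.7164]  S=[0.9922]  K=[0.5520; 0.2471]  nu=[1.5551]  x^+=[2.7158, 2.0591]  P^+=[0.2280 0.0382; 0.0382 0.6558]

innov = [1.5551]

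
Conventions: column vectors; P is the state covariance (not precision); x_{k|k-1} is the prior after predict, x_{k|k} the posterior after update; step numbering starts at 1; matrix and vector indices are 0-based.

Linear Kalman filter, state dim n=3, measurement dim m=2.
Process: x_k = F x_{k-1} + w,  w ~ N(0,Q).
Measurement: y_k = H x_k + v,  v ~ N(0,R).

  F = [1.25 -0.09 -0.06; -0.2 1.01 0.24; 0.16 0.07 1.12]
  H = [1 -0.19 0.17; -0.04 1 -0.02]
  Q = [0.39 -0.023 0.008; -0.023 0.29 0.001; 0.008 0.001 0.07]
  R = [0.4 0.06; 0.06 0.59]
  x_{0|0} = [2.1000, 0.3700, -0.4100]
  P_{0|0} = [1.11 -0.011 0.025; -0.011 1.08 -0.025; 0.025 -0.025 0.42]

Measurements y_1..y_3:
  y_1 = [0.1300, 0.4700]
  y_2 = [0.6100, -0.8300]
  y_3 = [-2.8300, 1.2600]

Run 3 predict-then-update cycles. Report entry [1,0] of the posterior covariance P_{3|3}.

step 1: x^-=[2.6163, -0.1447, -0.0973]  P^-=[2.1331 -0.4090 0.2316; -0.4090 1.4502 0.1198; 0.2316 0.1198 0.6353]  S=[2.8302 -0.7005; -0.7005 2.0722]  K=[0.8026 0.0305; -0.0652 0.6845; 0.1349 0.0928]  nu=[-2.4973, 0.7174]  x^+=[0.6339, 0.5093, -0.3676]  P^+=[0.3423 0.0794 -0.0257; 0.0794 0.4046 0.0735; -0.0257 0.0735 0.5835]
step 2: x^-=[0.7686, 0.2994, -0.2747]  P^-=[0.9171 -0.0662 -0.0030; -0.0662 0.7561 0.2764; -0.0030 0.2764 0.8168]  S=[1.3743 -0.1417; -0.1417 1.3421]  K=[0.6756 -0.0053; -0.0613 0.5547; 0.0816 0.2024]  nu=[-0.0550, -1.1041]  x^+=[0.7373, -0.3097, -0.5027]  P^+=[0.2888 0.0478 -0.0579; 0.0478 0.3283 0.1372; -0.0579 0.1372 0.7574]
step 3: x^-=[0.9796, -0.5809, -0.4667]  P^-=[0.8461 -0.1041 -0.0786; -0.1041 0.7328 0.3938; -0.0786 0.3938 1.0308]  S=[1.2897 -0.1509; -0.1509 1.3170]  K=[0.6577 -0.0282; -0.0730 0.5452; 0.0510 0.2916]  nu=[-3.8406, 1.8708]  x^+=[-1.5991, 0.7193, -0.1171]  P^+=[0.2816 0.0325 -0.0824; 0.0325 0.3224 0.1902; -0.0824 0.1902 0.9200]

P_post[1,0] = 0.0325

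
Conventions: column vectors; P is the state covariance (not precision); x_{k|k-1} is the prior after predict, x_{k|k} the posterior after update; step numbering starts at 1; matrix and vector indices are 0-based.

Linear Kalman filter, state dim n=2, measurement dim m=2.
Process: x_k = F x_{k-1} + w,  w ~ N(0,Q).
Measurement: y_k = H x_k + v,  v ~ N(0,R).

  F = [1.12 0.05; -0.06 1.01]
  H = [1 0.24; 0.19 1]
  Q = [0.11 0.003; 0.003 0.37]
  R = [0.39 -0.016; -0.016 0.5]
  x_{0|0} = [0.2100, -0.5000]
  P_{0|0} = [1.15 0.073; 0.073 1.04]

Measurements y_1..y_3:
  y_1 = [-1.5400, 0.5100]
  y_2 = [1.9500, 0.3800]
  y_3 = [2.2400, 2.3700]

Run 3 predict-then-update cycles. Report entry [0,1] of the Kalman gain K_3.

K[0,1] = -0.0767

step 1: x^-=[0.2102, -0.5176]  P^-=[1.5633 0.0606; 0.0606 1.4262]  S=[2.0646 0.6867; 0.6867 2.0057]  K=[0.7956 -0.0941; -0.0488 0.7335]  nu=[-1.6260, 0.9877]  x^+=[-1.1762, 0.2863]  P^+=[0.3417 -0.1247; -0.1247 0.3912]
step 2: x^-=[-1.3031, 0.3597]  P^-=[0.5256 -0.1409; -0.1409 0.7855]  S=[0.8933 0.1251; 0.1251 1.2509]  K=[0.5631 -0.0891; -0.0320 0.6097]  nu=[3.1667, 0.2678]  x^+=[0.4562, 0.4216]  P^+=[0.2450 -0.1001; -0.1001 0.3244]
step 3: x^-=[0.5320, 0.3984]  P^-=[0.4070 -0.1100; -0.1100 0.7139]  S=[0.7853 0.1176; 0.1176 1.1868]  K=[0.4961 -0.0767; -0.0095 0.5849]  nu=[1.6124, 1.8705]  x^+=[1.1884, 1.4771]  P^+=[0.2157 -0.0873; -0.0873 0.3092]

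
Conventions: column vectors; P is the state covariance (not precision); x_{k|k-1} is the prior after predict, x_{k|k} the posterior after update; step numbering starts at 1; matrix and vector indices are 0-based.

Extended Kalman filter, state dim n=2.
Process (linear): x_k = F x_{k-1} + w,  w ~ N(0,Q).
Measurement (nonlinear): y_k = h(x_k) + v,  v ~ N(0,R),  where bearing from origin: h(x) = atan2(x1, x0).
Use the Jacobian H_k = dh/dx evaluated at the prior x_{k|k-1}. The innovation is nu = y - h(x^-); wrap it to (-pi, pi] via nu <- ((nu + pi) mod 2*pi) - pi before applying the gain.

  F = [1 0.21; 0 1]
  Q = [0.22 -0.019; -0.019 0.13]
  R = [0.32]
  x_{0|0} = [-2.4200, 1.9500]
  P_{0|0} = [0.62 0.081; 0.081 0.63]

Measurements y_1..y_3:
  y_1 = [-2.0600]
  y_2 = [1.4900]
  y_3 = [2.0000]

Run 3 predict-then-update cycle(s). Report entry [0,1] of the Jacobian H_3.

step 1: x^-=[-2.0105, 1.9500]  P^-=[0.9018 0.1943; 0.1943 0.7600]  H_jac=[-0.2486 -0.2563]  S=[0.4504]  K=[-0.6083; -0.5397]  nu=[1.8517]  x^+=[-3.1368, 0.9506]  P^+=[0.7352 0.0464; 0.0464 0.6288]
step 2: x^-=[-2.9372, 0.9506]  P^-=[1.0024 0.1595; 0.1595 0.7588]  H_jac=[-0.0997 -0.3082]  S=[0.4118]  K=[-0.3621; -0.6064]  nu=[-1.3386]  x^+=[-2.4525, 1.7624]  P^+=[0.9484 0.0691; 0.0691 0.6074]
step 3: x^-=[-2.0824, 1.7624]  P^-=[1.2242 0.1776; 0.1776 0.7374]  H_jac=[-0.2368 -0.2798]  S=[0.4699]  K=[-0.7227; -0.5285]  nu=[-0.4392]  x^+=[-1.7650, 1.9946]  P^+=[0.9788 -0.0019; -0.0019 0.6061]

H_jac[0,1] = -0.2798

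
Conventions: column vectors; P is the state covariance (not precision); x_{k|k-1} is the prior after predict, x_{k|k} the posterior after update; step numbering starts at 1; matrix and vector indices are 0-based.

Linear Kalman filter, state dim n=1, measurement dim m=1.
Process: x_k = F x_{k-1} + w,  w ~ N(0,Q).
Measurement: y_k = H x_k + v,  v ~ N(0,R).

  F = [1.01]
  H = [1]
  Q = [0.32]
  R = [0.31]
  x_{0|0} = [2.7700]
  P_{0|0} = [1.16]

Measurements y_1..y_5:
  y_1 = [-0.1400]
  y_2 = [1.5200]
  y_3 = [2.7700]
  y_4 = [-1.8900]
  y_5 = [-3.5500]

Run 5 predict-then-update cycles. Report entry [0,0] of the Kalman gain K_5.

K[0,0] = 0.6256

step 1: x^-=[2.7977]  P^-=[1.5033]  S=[1.8133]  K=[0.8290]  nu=[-2.9377]  x^+=[0.3622]  P^+=[0.2570]
step 2: x^-=[0.3658]  P^-=[0.5822]  S=[0.8922]  K=[0.6525]  nu=[1.1542]  x^+=[1.1190]  P^+=[0.2023]
step 3: x^-=[1.1302]  P^-=[0.5264]  S=[0.8364]  K=[0.6293]  nu=[1.6398]  x^+=[2.1622]  P^+=[0.1951]
step 4: x^-=[2.1838]  P^-=[0.5190]  S=[0.8290]  K=[0.6261]  nu=[-4.0738]  x^+=[-0.3667]  P^+=[0.1941]
step 5: x^-=[-0.3703]  P^-=[0.5180]  S=[0.8280]  K=[0.6256]  nu=[-3.1797]  x^+=[-2.3595]  P^+=[0.1939]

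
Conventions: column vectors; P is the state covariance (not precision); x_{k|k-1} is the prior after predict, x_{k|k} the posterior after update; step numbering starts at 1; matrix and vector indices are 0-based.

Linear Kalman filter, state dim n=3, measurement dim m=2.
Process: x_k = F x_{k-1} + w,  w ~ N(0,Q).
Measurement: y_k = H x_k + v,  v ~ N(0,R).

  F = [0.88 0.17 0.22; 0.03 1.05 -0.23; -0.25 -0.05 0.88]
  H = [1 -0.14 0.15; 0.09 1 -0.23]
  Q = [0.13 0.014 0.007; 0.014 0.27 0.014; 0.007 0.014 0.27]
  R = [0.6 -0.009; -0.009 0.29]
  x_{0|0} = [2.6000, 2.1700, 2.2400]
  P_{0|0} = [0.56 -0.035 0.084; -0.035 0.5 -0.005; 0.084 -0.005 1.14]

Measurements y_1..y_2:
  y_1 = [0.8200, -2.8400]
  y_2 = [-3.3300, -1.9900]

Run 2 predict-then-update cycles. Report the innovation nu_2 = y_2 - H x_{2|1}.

step 1: x^-=[3.1497, 1.8413, 1.2127]  P^-=[0.6550 0.0104 0.1630; 0.0104 0.8811 -0.2356; 0.1630 -0.2356 1.1517]  S=[1.3540 -0.1811; -0.1811 1.3408]  K=[0.5131 0.0931; -0.0164 0.6960; 0.2280 -0.3315]  nu=[-2.2538, -4.6859]  x^+=[1.5571, -1.3832, 2.2522]  P^+=[0.3041 -0.0006 0.0190; -0.0006 0.2270 0.1086; 0.0190 0.1086 0.9065]
step 2: x^-=[1.6306, -1.9236, 1.6619]  P^-=[0.4312 0.0332 0.1425; 0.0332 0.5158 -0.0803; 0.1425 -0.0803 0.9737]  S=[1.1001 -0.0887; -0.0887 0.8978]  K=[0.4140 0.0846; 0.0018 0.5986; 0.2483 -0.3001]  nu=[-5.4792, 0.1691]  x^+=[-0.6237, -1.8325, 0.2507]  P^+=[0.2424 0.0089 0.0430; 0.0089 0.1943 0.0936; 0.0430 0.0936 0.8118]

innov = [-5.4792, 0.1691]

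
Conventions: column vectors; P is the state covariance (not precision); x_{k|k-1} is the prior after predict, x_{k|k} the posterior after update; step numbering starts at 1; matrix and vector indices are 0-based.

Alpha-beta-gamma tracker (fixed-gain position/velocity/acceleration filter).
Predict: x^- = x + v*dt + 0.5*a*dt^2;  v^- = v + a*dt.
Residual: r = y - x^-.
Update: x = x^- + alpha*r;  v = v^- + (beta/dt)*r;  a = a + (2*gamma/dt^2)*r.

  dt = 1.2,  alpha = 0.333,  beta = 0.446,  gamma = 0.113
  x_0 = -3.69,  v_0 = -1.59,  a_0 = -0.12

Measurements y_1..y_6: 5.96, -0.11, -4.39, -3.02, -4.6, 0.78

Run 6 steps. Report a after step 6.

step 1: x_pred=-5.6844  r=11.6444  x^+=-1.8068  v^+=2.5938  a^+=1.7075
step 2: x_pred=2.5352  r=-2.6452  x^+=1.6544  v^+=3.6597  a^+=1.2924
step 3: x_pred=6.9765  r=-11.3665  x^+=3.1915  v^+=0.9860  a^+=-0.4915
step 4: x_pred=4.0208  r=-7.0408  x^+=1.6762  v^+=-2.2207  a^+=-1.5966
step 5: x_pred=-2.1381  r=-2.4619  x^+=-2.9579  v^+=-5.0515  a^+=-1.9829
step 6: x_pred=-10.4475  r=11.2275  x^+=-6.7087  v^+=-3.2582  a^+=-0.2208

a_post = -0.2208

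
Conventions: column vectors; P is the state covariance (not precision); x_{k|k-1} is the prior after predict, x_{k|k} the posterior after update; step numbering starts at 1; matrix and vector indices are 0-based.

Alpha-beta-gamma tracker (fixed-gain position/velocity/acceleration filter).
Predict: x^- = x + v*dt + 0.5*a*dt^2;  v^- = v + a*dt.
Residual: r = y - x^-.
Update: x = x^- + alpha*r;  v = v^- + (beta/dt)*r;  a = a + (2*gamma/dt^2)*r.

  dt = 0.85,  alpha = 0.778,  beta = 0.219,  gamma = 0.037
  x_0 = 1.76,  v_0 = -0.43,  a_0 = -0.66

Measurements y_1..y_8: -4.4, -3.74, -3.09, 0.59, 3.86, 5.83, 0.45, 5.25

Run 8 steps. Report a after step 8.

a_post = 0.6428

step 1: x_pred=1.1561  r=-5.5561  x^+=-3.1666  v^+=-2.4225  a^+=-1.2291
step 2: x_pred=-5.6697  r=1.9297  x^+=-4.1684  v^+=-2.9700  a^+=-1.0314
step 3: x_pred=-7.0655  r=3.9755  x^+=-3.9726  v^+=-2.8225  a^+=-0.6242
step 4: x_pred=-6.5972  r=7.1872  x^+=-1.0056  v^+=-1.5013  a^+=0.1119
step 5: x_pred=-2.2413  r=6.1013  x^+=2.5055  v^+=0.1658  a^+=0.7368
step 6: x_pred=2.9126  r=2.9174  x^+=5.1823  v^+=1.5437  a^+=1.0356
step 7: x_pred=6.8686  r=-6.4186  x^+=1.8749  v^+=0.7702  a^+=0.3782
step 8: x_pred=2.6662  r=2.5838  x^+=4.6764  v^+=1.7574  a^+=0.6428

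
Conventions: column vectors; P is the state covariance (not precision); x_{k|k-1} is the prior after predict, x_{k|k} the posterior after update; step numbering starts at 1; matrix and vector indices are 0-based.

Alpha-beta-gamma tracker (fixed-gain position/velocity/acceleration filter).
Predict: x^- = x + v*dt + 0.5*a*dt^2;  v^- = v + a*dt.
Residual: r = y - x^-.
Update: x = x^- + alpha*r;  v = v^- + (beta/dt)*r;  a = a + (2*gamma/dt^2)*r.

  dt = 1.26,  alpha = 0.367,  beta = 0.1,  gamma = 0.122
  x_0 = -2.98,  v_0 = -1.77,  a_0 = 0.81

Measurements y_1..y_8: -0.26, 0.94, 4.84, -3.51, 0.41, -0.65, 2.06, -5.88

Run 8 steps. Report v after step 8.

v_post = -10.2258

step 1: x_pred=-4.5672  r=4.3072  x^+=-2.9865  v^+=-0.4076  a^+=1.4720
step 2: x_pred=-2.3315  r=3.2715  x^+=-1.1309  v^+=1.7068  a^+=1.9748
step 3: x_pred=2.5873  r=2.2527  x^+=3.4140  v^+=4.3738  a^+=2.3210
step 4: x_pred=10.7674  r=-14.2774  x^+=5.5276  v^+=6.1652  a^+=0.1267
step 5: x_pred=13.3963  r=-12.9863  x^+=8.6303  v^+=5.2941  a^+=-1.8692
step 6: x_pred=13.8172  r=-14.4672  x^+=8.5077  v^+=1.7908  a^+=-4.0927
step 7: x_pred=7.5154  r=-5.4554  x^+=5.5133  v^+=-3.7989  a^+=-4.9311
step 8: x_pred=-3.1877  r=-2.6923  x^+=-4.1758  v^+=-10.2258  a^+=-5.3449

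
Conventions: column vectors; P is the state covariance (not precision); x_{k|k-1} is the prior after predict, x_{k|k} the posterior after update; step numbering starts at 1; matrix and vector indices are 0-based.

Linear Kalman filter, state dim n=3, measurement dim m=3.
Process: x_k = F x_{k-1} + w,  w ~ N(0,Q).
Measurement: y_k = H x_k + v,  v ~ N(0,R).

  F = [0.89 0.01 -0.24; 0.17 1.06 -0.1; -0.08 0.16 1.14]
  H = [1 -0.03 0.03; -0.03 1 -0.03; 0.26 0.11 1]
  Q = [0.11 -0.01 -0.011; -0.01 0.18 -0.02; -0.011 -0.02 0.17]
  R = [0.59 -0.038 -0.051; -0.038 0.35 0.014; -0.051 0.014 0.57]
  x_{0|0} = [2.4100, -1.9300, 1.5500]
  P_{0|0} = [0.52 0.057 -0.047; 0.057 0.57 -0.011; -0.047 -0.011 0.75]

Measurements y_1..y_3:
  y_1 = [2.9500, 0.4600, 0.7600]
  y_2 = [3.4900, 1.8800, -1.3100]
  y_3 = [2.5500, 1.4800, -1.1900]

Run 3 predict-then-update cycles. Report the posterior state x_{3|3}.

x_post = [2.8526, 1.7226, -1.7191]

step 1: x^-=[1.7536, -1.7911, 1.2654]  P^-=[0.5863 0.1555 -0.2925; 0.1555 0.8675 -0.0418; -0.2925 -0.0418 1.1657]  S=[1.1513 0.0807 -0.1443; 0.0807 1.2117 0.0792; -0.1443 0.0792 1.6334]  K=[0.4866 0.0910 -0.0367; 0.0655 0.7068 0.0291; -0.1340 -0.0901 0.6568]  nu=[1.1047, 2.3417, -0.7643]  x^+=[2.5324, -0.0859, 0.4043]  P^+=[0.2897 0.0179 -0.1218; 0.0179 0.2456 -0.0085; -0.1218 -0.0085 0.4126]
step 2: x^-=[2.1559, 0.2991, 0.2446]  P^-=[0.4156 0.0812 -0.2672; 0.0812 0.4808 -0.0651; -0.2672 -0.0651 0.7329]  S=[0.9859 0.0220 -0.1818; 0.0220 0.8304 0.0077; -0.1818 0.0077 1.1882]  K=[0.3969 0.0826 -0.0662; 0.0552 0.5769 0.0122; -0.1468 -0.0963 0.5305]  nu=[1.3357, 1.6530, -2.1481]  x^+=[2.9648, 1.3001, -1.2501]  P^+=[0.2385 0.0164 -0.1207; 0.0164 0.2001 -0.0141; -0.1207 -0.0141 0.3414]
step 3: x^-=[2.9517, 2.0071, -1.4543]  P^-=[0.3705 0.0712 -0.2431; 0.0712 0.4281 -0.0703; -0.2431 -0.0703 0.6369]  S=[0.9428 0.0141 -0.1728; 0.0141 0.7785 -0.0035; -0.1728 -0.0035 1.0993]  K=[0.3694 0.0795 -0.0681; 0.0525 0.5489 0.0057; -0.1437 -0.1007 0.4919]  nu=[-0.2979, -0.4822, -0.7239]  x^+=[2.8526, 1.7226, -1.7191]  P^+=[0.2223 0.0160 -0.1161; 0.0160 0.1902 -0.0168; -0.1161 -0.0168 0.3183]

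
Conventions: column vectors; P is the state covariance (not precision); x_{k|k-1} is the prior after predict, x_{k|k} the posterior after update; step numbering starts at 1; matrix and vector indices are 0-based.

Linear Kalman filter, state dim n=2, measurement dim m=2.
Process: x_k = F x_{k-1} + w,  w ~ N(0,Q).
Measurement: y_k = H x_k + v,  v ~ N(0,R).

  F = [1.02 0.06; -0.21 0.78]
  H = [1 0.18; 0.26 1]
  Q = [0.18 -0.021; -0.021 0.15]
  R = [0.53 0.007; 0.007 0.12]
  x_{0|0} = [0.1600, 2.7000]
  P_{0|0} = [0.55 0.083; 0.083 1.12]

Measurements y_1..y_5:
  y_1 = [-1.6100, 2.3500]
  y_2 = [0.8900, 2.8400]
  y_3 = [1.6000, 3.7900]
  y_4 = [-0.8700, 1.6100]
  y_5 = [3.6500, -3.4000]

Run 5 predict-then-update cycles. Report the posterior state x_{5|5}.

x_post = [1.8644, -2.0464]

step 1: x^-=[0.3252, 2.0724]  P^-=[0.7664 -0.0214; -0.0214 0.8285]  S=[1.3155 0.3330; 0.3330 0.9892]  K=[0.5839 -0.0167; -0.1241 0.8737]  nu=[-2.3082, 0.1930]  x^+=[-1.0258, 2.5274]  P^+=[0.3241 -0.0822; -0.0822 0.1253]
step 2: x^-=[-0.8947, 2.1868]  P^-=[0.5076 -0.1489; -0.1489 0.2675]  S=[0.9927 0.0312; 0.0312 0.3444]  K=[0.4873 -0.0934; -0.1228 0.6755]  nu=[1.3910, 0.8858]  x^+=[-0.2995, 2.6143]  P^+=[0.2717 -0.0784; -0.0784 0.1006]
step 3: x^-=[-0.1487, 2.1021]  P^-=[0.4535 -0.1359; -0.1359 0.2489]  S=[0.9426 0.0274; 0.0274 0.3289]  K=[0.4578 -0.0930; -0.1158 0.6590]  nu=[1.3703, 1.7266]  x^+=[0.3182, 3.0812]  P^+=[0.2554 -0.0744; -0.0744 0.0976]
step 4: x^-=[0.5094, 2.3365]  P^-=[0.4370 -0.1294; -0.1294 0.2450]  S=[0.9283 0.0293; 0.0293 0.3273]  K=[0.4484 -0.0883; -0.1125 0.6559]  nu=[-1.8000, -0.8589]  x^+=[-0.2219, 1.9757]  P^+=[0.2501 -0.0725; -0.0725 0.0968]
step 5: x^-=[-0.1078, 1.5876]  P^-=[0.4317 -0.1268; -0.1268 0.2436]  S=[0.9239 0.0304; 0.0304 0.3269]  K=[0.4453 -0.0859; -0.1113 0.6548]  nu=[3.4720, -4.9596]  x^+=[1.8644, -2.0464]  P^+=[0.2483 -0.0718; -0.0718 0.0965]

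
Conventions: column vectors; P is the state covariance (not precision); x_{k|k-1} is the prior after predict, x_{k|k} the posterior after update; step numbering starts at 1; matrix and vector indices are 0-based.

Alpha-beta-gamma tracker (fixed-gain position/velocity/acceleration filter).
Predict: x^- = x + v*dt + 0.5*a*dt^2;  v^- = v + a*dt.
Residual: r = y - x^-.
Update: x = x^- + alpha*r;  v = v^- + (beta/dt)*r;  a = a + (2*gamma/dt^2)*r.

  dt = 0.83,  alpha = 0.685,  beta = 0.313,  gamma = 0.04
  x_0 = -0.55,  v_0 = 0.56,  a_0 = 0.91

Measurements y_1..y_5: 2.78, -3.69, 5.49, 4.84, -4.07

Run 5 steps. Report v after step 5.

v_post = -0.7224

step 1: x_pred=0.2282  r=2.5518  x^+=1.9762  v^+=2.2776  a^+=1.2063
step 2: x_pred=4.2821  r=-7.9721  x^+=-1.1788  v^+=0.2725  a^+=0.2805
step 3: x_pred=-0.8560  r=6.3460  x^+=3.4910  v^+=2.8985  a^+=1.0175
step 4: x_pred=6.2472  r=-1.4072  x^+=5.2833  v^+=3.2123  a^+=0.8541
step 5: x_pred=8.2437  r=-12.3137  x^+=-0.1912  v^+=-0.7224  a^+=-0.5759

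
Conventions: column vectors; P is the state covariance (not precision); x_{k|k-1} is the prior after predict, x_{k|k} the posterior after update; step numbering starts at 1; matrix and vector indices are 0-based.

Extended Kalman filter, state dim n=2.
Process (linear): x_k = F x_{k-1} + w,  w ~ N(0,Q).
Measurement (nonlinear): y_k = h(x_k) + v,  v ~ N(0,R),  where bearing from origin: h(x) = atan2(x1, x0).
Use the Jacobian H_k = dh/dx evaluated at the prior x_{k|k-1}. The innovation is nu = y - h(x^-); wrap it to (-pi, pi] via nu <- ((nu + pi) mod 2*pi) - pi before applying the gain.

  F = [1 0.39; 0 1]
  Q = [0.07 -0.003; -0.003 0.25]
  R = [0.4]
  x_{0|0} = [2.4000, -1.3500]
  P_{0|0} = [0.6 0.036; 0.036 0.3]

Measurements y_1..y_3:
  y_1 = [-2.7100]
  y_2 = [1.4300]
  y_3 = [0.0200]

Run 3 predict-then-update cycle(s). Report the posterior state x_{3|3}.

step 1: x^-=[1.8735, -1.3500]  P^-=[0.7437 0.1500; 0.1500 0.5500]  H_jac=[0.2532 0.3513]  S=[0.5422]  K=[0.4444; 0.4264]  nu=[-2.0856]  x^+=[0.9466, -2.2393]  P^+=[0.6366 0.0472; 0.0472 0.4514]
step 2: x^-=[0.0733, -2.2393]  P^-=[0.8121 0.2203; 0.2203 0.7014]  H_jac=[0.4461 0.0146]  S=[0.5646]  K=[0.6473; 0.1922]  nu=[2.9681]  x^+=[1.9946, -1.6689]  P^+=[0.5755 0.1501; 0.1501 0.6806]
step 3: x^-=[1.3437, -1.6689]  P^-=[0.8661 0.4125; 0.4125 0.9306]  H_jac=[0.3635 0.2927]  S=[0.6820]  K=[0.6387; 0.6193]  nu=[0.9129]  x^+=[1.9268, -1.1035]  P^+=[0.5879 0.1427; 0.1427 0.6690]

x_post = [1.9268, -1.1035]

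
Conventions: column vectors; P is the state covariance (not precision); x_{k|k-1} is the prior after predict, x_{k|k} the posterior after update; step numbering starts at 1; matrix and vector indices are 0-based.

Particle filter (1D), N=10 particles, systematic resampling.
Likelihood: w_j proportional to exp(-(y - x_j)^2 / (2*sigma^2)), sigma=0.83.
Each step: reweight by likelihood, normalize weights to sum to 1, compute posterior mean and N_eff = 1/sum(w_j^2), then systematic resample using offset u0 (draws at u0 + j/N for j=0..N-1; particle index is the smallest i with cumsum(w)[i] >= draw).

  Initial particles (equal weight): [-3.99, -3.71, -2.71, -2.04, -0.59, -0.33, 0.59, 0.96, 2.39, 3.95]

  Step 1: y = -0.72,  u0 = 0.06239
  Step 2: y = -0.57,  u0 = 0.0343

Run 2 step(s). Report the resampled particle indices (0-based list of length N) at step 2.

resampled_idx = [1, 1, 2, 3, 4, 4, 5, 6, 7, 8]

step 1: w=[0.0002, 0.0006, 0.0214, 0.1069, 0.3739, 0.3390, 0.1089, 0.0488, 0.0003, 0.0000]  mean=-0.4993  Neff=3.5604  idx=[3, 4, 4, 4, 4, 5, 5, 5, 6, 7]
step 2: w=[0.0273, 0.1308, 0.1308, 0.1308, 0.1308, 0.1255, 0.1255, 0.1255, 0.0493, 0.0239]  mean=-0.4365  Neff=8.3759  idx=[1, 1, 2, 3, 4, 4, 5, 6, 7, 8]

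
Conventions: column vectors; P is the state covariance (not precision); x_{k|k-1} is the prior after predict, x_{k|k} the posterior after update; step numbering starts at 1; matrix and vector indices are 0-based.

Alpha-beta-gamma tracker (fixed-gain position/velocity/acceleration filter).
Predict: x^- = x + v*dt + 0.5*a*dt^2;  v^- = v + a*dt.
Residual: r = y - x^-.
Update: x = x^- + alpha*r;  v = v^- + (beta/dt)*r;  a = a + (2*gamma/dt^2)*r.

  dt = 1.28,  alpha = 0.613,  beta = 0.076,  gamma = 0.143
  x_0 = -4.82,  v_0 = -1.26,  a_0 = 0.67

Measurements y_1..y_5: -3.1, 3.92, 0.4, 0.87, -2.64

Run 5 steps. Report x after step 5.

step 1: x_pred=-5.8839  r=2.7839  x^+=-4.1774  v^+=-0.2371  a^+=1.1560
step 2: x_pred=-3.5339  r=7.4539  x^+=1.0353  v^+=1.6851  a^+=2.4571
step 3: x_pred=5.2052  r=-4.8052  x^+=2.2596  v^+=4.5449  a^+=1.6183
step 4: x_pred=9.4028  r=-8.5328  x^+=4.1722  v^+=6.1098  a^+=0.1288
step 5: x_pred=12.0982  r=-14.7382  x^+=3.0637  v^+=5.3996  a^+=-2.4439

x_post = 3.0637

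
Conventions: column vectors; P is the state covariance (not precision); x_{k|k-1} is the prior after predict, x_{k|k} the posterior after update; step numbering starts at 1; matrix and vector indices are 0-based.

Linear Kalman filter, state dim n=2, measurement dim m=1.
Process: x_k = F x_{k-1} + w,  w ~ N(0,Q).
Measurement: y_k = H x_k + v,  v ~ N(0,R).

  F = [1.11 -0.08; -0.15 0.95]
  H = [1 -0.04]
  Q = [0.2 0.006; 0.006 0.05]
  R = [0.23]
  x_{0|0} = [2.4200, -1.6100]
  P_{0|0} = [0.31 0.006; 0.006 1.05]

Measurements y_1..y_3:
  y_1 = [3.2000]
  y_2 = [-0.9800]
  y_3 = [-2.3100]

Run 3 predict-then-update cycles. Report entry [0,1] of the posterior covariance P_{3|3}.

step 1: x^-=[2.8150, -1.8925]  P^-=[0.5876 -0.1190; -0.1190 1.0029]  S=[0.8287]  K=[0.7148; -0.1920]  nu=[0.3093]  x^+=[3.0361, -1.9519]  P^+=[0.1642 -0.0053; -0.0053 0.9723]
step 2: x^-=[3.5262, -2.3097]  P^-=[0.4095 -0.1009; -0.1009 0.9327]  S=[0.6490]  K=[0.6371; -0.2129]  nu=[-4.5986]  x^+=[0.5964, -1.3307]  P^+=[0.1460 -0.0128; -0.0128 0.9033]
step 3: x^-=[0.7685, -1.3537]  P^-=[0.3880 -0.1006; -0.1006 0.8722]  S=[0.6274]  K=[0.6248; -0.2160]  nu=[-3.1326]  x^+=[-1.1887, -0.6770]  P^+=[0.1431 -0.0160; -0.0160 0.8429]

P_post[0,1] = -0.0160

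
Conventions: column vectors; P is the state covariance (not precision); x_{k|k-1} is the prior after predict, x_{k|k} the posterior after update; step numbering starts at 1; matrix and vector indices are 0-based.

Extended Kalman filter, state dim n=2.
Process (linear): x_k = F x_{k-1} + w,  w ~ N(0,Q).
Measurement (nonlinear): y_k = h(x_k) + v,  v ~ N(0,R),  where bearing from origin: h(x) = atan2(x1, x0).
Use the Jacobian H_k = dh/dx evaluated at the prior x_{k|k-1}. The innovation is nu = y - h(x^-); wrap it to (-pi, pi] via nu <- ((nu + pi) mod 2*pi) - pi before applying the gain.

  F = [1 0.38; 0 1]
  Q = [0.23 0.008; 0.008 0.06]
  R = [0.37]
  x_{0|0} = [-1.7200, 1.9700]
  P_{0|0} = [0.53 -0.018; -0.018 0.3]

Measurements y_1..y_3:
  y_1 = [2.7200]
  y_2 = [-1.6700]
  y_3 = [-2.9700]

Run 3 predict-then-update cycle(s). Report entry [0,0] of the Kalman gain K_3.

step 1: x^-=[-0.9714, 1.9700]  P^-=[0.7896 0.1040; 0.1040 0.3600]  H_jac=[-0.4083 -0.2013]  S=[0.5334]  K=[-0.6438; -0.2155]  nu=[0.6911]  x^+=[-1.4163, 1.8211]  P^+=[0.5686 0.0300; 0.0300 0.3352]
step 2: x^-=[-0.7243, 1.8211]  P^-=[0.8698 0.1654; 0.1654 0.3952]  H_jac=[-0.4741 -0.1886]  S=[0.6091]  K=[-0.7282; -0.2511]  nu=[2.6638]  x^+=[-2.6641, 1.1522]  P^+=[0.5468 0.0540; 0.0540 0.3568]
step 3: x^-=[-2.2262, 1.1522]  P^-=[0.8694 0.1976; 0.1976 0.4168]  H_jac=[-0.1834 -0.3543]  S=[0.4772]  K=[-0.4807; -0.3854]  nu=[0.6492]  x^+=[-2.5383, 0.9020]  P^+=[0.7591 0.1092; 0.1092 0.3460]

K[0,0] = -0.4807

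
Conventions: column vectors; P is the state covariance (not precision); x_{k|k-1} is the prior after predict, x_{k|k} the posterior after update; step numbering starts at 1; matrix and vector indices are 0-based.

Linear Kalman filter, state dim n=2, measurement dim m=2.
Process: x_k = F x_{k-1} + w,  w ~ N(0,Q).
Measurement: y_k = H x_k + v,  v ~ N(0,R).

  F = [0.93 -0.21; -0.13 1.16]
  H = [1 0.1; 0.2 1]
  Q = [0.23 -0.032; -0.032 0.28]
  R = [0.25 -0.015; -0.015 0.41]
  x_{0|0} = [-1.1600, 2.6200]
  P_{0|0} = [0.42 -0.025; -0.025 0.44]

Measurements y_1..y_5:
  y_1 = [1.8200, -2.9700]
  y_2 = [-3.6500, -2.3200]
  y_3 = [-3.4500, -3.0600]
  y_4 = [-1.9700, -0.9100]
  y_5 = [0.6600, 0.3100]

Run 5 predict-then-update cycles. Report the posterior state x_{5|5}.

x_post = [-0.2395, -0.3691]

step 1: x^-=[-1.6290, 3.1900]  P^-=[0.6224 -0.2176; -0.2176 0.8867]  S=[0.8378 -0.0238; -0.0238 1.2346]  K=[0.7152 -0.0616; -0.1346 0.6804]  nu=[3.1300, -5.8342]  x^+=[0.9693, -1.2007]  P^+=[0.1871 -0.0734; -0.0734 0.2957]
step 2: x^-=[1.1536, -1.5189]  P^-=[0.4335 -0.2078; -0.2078 0.7031]  S=[0.6490 -0.0700; -0.0700 1.0473]  K=[0.6280 -0.0737; -0.1448 0.6220]  nu=[-4.6517, -1.0319]  x^+=[-1.6917, -1.4869]  P^+=[0.1654 -0.0727; -0.0727 0.2717]
step 3: x^-=[-1.2611, -1.5049]  P^-=[0.4134 -0.1986; -0.1986 0.6704]  S=[0.6304 -0.0679; -0.0679 1.0175]  K=[0.6165 -0.0728; -0.1430 0.6103]  nu=[-2.0384, -1.3029]  x^+=[-2.4228, -2.0085]  P^+=[0.1624 -0.0716; -0.0716 0.2667]
step 4: x^-=[-1.8314, -2.0149]  P^-=[0.4101 -0.1958; -0.1958 0.6632]  S=[0.6276 -0.0663; -0.0663 1.0113]  K=[0.6147 -0.0721; -0.1420 0.6077]  nu=[0.0629, 1.4712]  x^+=[-1.8989, -1.1297]  P^+=[0.1619 -0.0712; -0.0712 0.2655]
step 5: x^-=[-1.5287, -1.0636]  P^-=[0.4095 -0.1950; -0.1950 0.6615]  S=[0.6271 -0.0658; -0.0658 1.0099]  K=[0.6144 -0.0719; -0.1417 0.6072]  nu=[2.2951, 1.6794]  x^+=[-0.2395, -0.3691]  P^+=[0.1618 -0.0711; -0.0711 0.2653]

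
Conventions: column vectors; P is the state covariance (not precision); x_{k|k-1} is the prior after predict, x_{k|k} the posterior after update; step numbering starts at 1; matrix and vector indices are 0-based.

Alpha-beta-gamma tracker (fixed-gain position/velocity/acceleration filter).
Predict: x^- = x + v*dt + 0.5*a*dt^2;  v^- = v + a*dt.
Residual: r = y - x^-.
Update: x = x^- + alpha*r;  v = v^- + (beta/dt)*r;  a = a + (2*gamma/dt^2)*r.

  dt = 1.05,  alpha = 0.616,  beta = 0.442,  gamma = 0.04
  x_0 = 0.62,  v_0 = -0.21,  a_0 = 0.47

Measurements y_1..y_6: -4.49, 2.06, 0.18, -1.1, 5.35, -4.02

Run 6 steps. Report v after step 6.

v_post = -1.1854

step 1: x_pred=0.6586  r=-5.1486  x^+=-2.5129  v^+=-1.8838  a^+=0.0964
step 2: x_pred=-4.4378  r=6.4978  x^+=-0.4352  v^+=0.9527  a^+=0.5679
step 3: x_pred=0.8782  r=-0.6982  x^+=0.4481  v^+=1.2551  a^+=0.5172
step 4: x_pred=2.0511  r=-3.1511  x^+=0.1100  v^+=0.4717  a^+=0.2886
step 5: x_pred=0.7644  r=4.5856  x^+=3.5891  v^+=2.7051  a^+=0.6213
step 6: x_pred=6.7719  r=-10.7919  x^+=0.1241  v^+=-1.1854  a^+=-0.1618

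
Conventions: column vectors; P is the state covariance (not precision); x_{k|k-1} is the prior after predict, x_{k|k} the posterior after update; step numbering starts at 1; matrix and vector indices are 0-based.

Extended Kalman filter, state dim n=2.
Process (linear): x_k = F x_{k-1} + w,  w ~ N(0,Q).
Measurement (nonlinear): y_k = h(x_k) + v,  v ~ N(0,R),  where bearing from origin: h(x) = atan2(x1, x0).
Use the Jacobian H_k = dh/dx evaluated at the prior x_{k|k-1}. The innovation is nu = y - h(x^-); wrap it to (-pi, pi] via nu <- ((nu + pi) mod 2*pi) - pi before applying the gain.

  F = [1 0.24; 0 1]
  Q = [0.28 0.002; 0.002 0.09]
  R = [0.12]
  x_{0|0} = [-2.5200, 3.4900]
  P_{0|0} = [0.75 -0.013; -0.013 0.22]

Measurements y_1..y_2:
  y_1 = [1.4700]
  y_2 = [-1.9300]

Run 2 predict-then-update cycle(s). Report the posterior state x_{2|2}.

x_post = [-3.9425, 3.3783]

step 1: x^-=[-1.6824, 3.4900]  P^-=[1.0364 0.0418; 0.0418 0.3100]  H_jac=[-0.2325 -0.1121]  S=[0.1821]  K=[-1.3490; -0.2442]  nu=[-0.5500]  x^+=[-0.9404, 3.6243]  P^+=[0.7050 -0.0182; -0.0182 0.2991]
step 2: x^-=[-0.0706, 3.6243]  P^-=[0.9935 0.0556; 0.0556 0.3891]  H_jac=[-0.2758 -0.0054]  S=[0.1958]  K=[-1.4014; -0.0890]  nu=[2.7629]  x^+=[-3.9425, 3.3783]  P^+=[0.6091 0.0312; 0.0312 0.3876]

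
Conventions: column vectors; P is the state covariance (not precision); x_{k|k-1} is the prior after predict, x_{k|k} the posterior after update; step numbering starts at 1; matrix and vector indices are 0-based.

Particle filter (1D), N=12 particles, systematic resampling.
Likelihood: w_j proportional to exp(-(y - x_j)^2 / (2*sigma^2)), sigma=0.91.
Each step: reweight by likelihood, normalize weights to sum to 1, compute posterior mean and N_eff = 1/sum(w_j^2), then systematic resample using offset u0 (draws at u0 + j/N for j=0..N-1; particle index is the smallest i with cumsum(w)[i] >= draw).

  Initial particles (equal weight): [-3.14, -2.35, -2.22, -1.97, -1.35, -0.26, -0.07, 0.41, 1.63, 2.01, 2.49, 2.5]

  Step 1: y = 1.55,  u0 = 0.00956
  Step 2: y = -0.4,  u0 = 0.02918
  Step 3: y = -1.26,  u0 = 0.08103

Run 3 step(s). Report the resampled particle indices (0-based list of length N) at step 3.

step 1: w=[0.0000, 0.0000, 0.0000, 0.0001, 0.0016, 0.0359, 0.0533, 0.1185, 0.2588, 0.2286, 0.1524, 0.1506]  mean=1.6703  Neff=5.4546  idx=[5, 7, 7, 8, 8, 8, 9, 9, 9, 10, 10, 11]
step 2: w=[0.3671, 0.2499, 0.2499, 0.0309, 0.0309, 0.0309, 0.0111, 0.0111, 0.0111, 0.0024, 0.0024, 0.0023]  mean=0.3453  Neff=3.8036  idx=[0, 0, 0, 0, 0, 1, 1, 1, 2, 2, 2, 5]
step 3: w=[0.1419, 0.1419, 0.1419, 0.1419, 0.1419, 0.0482, 0.0482, 0.0482, 0.0482, 0.0482, 0.0482, 0.0017]  mean=-0.0632  Neff=8.7300  idx=[0, 1, 1, 2, 2, 3, 4, 4, 5, 7, 9, 10]

resampled_idx = [0, 1, 1, 2, 2, 3, 4, 4, 5, 7, 9, 10]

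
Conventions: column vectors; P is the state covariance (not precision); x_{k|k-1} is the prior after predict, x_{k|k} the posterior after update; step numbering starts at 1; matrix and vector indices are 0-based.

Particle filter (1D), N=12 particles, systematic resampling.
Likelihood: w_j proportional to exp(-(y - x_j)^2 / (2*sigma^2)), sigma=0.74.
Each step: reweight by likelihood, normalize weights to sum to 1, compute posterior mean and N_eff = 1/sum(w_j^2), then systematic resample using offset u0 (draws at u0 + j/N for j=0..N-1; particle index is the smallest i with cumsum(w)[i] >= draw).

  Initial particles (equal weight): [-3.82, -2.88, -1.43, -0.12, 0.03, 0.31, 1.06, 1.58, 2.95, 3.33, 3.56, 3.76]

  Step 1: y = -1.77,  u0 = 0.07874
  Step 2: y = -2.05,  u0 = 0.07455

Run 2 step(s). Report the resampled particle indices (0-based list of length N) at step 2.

step 1: w=[0.0154, 0.2317, 0.6422, 0.0594, 0.0370, 0.0137, 0.0005, 0.0000, 0.0000, 0.0000, 0.0000, 0.0000]  mean=-1.6456  Neff=2.1211  idx=[1, 1, 1, 2, 2, 2, 2, 2, 2, 2, 3, 5]
step 2: w=[0.0812, 0.0812, 0.0812, 0.1072, 0.1072, 0.1072, 0.1072, 0.1072, 0.1072, 0.1072, 0.0051, 0.0009]  mean=-1.7749  Neff=9.9752  idx=[0, 1, 2, 3, 4, 5, 6, 6, 7, 8, 9, 9]

resampled_idx = [0, 1, 2, 3, 4, 5, 6, 6, 7, 8, 9, 9]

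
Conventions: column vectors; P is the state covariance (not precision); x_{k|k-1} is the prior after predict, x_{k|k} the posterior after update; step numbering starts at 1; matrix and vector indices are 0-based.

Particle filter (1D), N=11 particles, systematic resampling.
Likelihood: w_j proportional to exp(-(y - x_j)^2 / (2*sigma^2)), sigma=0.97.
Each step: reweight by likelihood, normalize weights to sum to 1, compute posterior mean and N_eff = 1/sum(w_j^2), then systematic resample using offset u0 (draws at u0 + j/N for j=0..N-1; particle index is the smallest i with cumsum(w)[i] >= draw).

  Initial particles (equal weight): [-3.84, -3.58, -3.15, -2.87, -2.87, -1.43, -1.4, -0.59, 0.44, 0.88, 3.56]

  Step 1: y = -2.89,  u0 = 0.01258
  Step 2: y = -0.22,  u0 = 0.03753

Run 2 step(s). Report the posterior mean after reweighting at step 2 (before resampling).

step 1: w=[0.1225, 0.1537, 0.1909, 0.1979, 0.1979, 0.0638, 0.0608, 0.0119, 0.0005, 0.0001, 0.0000]  mean=-2.9408  Neff=6.1999  idx=[0, 0, 1, 2, 2, 3, 3, 3, 4, 4, 5]
step 2: w=[0.0016, 0.0016, 0.0041, 0.0173, 0.0173, 0.0396, 0.0396, 0.0396, 0.0396, 0.0396, 0.7601]  mean=-1.7911  Neff=1.7060  idx=[4, 7, 9, 10, 10, 10, 10, 10, 10, 10, 10]

post_mean = -1.7911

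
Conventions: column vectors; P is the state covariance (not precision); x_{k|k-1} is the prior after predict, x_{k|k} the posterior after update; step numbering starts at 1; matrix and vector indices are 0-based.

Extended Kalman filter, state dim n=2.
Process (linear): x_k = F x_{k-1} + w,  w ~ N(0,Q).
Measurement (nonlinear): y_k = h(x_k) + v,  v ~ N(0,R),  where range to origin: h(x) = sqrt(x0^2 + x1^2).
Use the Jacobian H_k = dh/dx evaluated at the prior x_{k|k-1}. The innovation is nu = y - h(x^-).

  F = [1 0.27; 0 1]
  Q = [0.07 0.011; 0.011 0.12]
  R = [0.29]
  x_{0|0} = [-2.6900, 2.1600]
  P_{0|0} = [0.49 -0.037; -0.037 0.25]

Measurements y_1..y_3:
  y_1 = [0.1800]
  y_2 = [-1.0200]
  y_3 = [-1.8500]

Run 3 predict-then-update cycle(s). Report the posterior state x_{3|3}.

step 1: x^-=[-2.1068, 2.1600]  P^-=[0.5582 0.0415; 0.0415 0.3700]  H_jac=[-0.6982 0.7159]  S=[0.7103]  K=[-0.5069; 0.3321]  nu=[-2.8373]  x^+=[-0.6684, 1.2177]  P^+=[0.3757 0.1611; 0.1611 0.2917]
step 2: x^-=[-0.3397, 1.2177]  P^-=[0.5540 0.2508; 0.2508 0.4117]  H_jac=[-0.2687 0.9632]  S=[0.5821]  K=[0.1594; 0.5654]  nu=[-2.2842]  x^+=[-0.7037, -0.0738]  P^+=[0.5392 0.1984; 0.1984 0.2256]
step 3: x^-=[-0.7236, -0.0738]  P^-=[0.7327 0.2703; 0.2703 0.3456]  H_jac=[-0.9948 -0.1015]  S=[1.0733]  K=[-0.7047; -0.2832]  nu=[-2.5774]  x^+=[1.0927, 0.6561]  P^+=[0.1997 0.0561; 0.0561 0.2595]

x_post = [1.0927, 0.6561]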